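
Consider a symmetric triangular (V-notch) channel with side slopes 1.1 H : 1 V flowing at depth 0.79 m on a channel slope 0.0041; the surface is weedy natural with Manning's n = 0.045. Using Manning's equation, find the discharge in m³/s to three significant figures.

0.430 m³/s

A = z·y² = 1.1×0.79² = 0.6865 m²
P = 2y√(1+z²) = 2×0.79×√(1+1.1²) = 2.349 m
R = A/P = 0.6865/2.349 = 0.2923 m
Q = (1/n)·A·R^(2/3)·S^(1/2) = (1/0.045) × 0.6865 × 0.2923^(2/3) × 0.0041^(1/2) = 0.4302 m³/s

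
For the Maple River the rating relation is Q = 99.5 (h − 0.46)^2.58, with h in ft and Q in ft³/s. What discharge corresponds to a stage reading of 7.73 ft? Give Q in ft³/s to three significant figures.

16600 ft³/s

Q = 99.5 × (7.73 − 0.46)^2.58 = 99.5 × 7.27^2.58 = 16620 ft³/s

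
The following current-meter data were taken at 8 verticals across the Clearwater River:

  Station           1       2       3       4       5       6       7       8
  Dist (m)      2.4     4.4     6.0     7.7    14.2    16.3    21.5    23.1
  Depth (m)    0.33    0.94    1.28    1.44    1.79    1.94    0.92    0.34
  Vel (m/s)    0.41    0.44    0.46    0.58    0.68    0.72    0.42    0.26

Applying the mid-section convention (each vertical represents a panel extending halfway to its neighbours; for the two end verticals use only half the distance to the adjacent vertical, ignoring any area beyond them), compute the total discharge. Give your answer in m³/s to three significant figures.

17.0 m³/s

w_1 = (4.4 − 2.4)/2 = 1 m; q_1 = 0.41 × 0.33 × 1 = 0.1353 m³/s
w_2 = (6.0 − 2.4)/2 = 1.8 m; q_2 = 0.44 × 0.94 × 1.8 = 0.7445 m³/s
w_3 = (7.7 − 4.4)/2 = 1.65 m; q_3 = 0.46 × 1.28 × 1.65 = 0.9715 m³/s
w_4 = (14.2 − 6.0)/2 = 4.1 m; q_4 = 0.58 × 1.44 × 4.1 = 3.424 m³/s
w_5 = (16.3 − 7.7)/2 = 4.3 m; q_5 = 0.68 × 1.79 × 4.3 = 5.234 m³/s
w_6 = (21.5 − 14.2)/2 = 3.65 m; q_6 = 0.72 × 1.94 × 3.65 = 5.098 m³/s
w_7 = (23.1 − 16.3)/2 = 3.4 m; q_7 = 0.42 × 0.92 × 3.4 = 1.314 m³/s
w_8 = (23.1 − 21.5)/2 = 0.8 m; q_8 = 0.26 × 0.34 × 0.8 = 0.07072 m³/s
Q = Σ qᵢ = 16.99 m³/s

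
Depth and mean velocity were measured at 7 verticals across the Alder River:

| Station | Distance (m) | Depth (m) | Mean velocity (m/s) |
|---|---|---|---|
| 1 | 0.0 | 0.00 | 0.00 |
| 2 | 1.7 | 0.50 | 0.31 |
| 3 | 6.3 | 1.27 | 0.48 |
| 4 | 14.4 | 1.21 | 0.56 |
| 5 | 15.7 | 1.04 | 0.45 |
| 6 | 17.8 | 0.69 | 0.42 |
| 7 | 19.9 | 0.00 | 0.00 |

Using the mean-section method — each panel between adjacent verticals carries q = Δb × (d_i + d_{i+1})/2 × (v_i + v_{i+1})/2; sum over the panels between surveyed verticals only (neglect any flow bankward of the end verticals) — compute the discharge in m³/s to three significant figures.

8.58 m³/s

Panel 1-2: Δb = 1.7 m, d̄ = (0.00+0.50)/2 = 0.25, v̄ = (0.00+0.31)/2 = 0.155 → q = 1.7×0.25×0.155 = 0.06588 m³/s
Panel 2-3: Δb = 4.6 m, d̄ = (0.50+1.27)/2 = 0.885, v̄ = (0.31+0.48)/2 = 0.395 → q = 4.6×0.885×0.395 = 1.608 m³/s
Panel 3-4: Δb = 8.1 m, d̄ = (1.27+1.21)/2 = 1.24, v̄ = (0.48+0.56)/2 = 0.52 → q = 8.1×1.24×0.52 = 5.223 m³/s
Panel 4-5: Δb = 1.3 m, d̄ = (1.21+1.04)/2 = 1.125, v̄ = (0.56+0.45)/2 = 0.505 → q = 1.3×1.125×0.505 = 0.7386 m³/s
Panel 5-6: Δb = 2.1 m, d̄ = (1.04+0.69)/2 = 0.865, v̄ = (0.45+0.42)/2 = 0.435 → q = 2.1×0.865×0.435 = 0.7902 m³/s
Panel 6-7: Δb = 2.1 m, d̄ = (0.69+0.00)/2 = 0.345, v̄ = (0.42+0.00)/2 = 0.21 → q = 2.1×0.345×0.21 = 0.1521 m³/s
Q = Σ q = 8.578 m³/s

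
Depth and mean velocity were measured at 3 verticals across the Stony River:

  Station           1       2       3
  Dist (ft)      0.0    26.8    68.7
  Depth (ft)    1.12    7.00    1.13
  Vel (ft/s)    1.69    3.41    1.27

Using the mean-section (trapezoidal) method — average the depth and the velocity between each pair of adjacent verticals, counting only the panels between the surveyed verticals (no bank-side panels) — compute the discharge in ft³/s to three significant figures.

676 ft³/s

Panel 1-2: Δb = 26.8 ft, d̄ = (1.12+7.00)/2 = 4.06, v̄ = (1.69+3.41)/2 = 2.55 → q = 26.8×4.06×2.55 = 277.5 ft³/s
Panel 2-3: Δb = 41.9 ft, d̄ = (7.00+1.13)/2 = 4.065, v̄ = (3.41+1.27)/2 = 2.34 → q = 41.9×4.065×2.34 = 398.6 ft³/s
Q = Σ q = 676.0 ft³/s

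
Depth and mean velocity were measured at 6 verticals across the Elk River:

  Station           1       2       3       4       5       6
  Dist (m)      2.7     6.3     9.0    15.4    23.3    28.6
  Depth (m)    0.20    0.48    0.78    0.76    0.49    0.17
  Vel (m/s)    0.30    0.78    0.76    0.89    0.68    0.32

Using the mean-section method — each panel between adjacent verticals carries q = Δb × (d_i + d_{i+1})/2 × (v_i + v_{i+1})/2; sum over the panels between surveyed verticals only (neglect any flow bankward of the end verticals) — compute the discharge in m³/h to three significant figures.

38800 m³/h

Panel 1-2: Δb = 3.6 m, d̄ = (0.20+0.48)/2 = 0.34, v̄ = (0.30+0.78)/2 = 0.54 → q = 3.6×0.34×0.54 = 0.6610 m³/s
Panel 2-3: Δb = 2.7 m, d̄ = (0.48+0.78)/2 = 0.63, v̄ = (0.78+0.76)/2 = 0.77 → q = 2.7×0.63×0.77 = 1.310 m³/s
Panel 3-4: Δb = 6.4 m, d̄ = (0.78+0.76)/2 = 0.77, v̄ = (0.76+0.89)/2 = 0.825 → q = 6.4×0.77×0.825 = 4.066 m³/s
Panel 4-5: Δb = 7.9 m, d̄ = (0.76+0.49)/2 = 0.625, v̄ = (0.89+0.68)/2 = 0.785 → q = 7.9×0.625×0.785 = 3.876 m³/s
Panel 5-6: Δb = 5.3 m, d̄ = (0.49+0.17)/2 = 0.33, v̄ = (0.68+0.32)/2 = 0.5 → q = 5.3×0.33×0.5 = 0.8745 m³/s
Q = Σ q = 10.79 m³/s
= 10.79 × 3600 = 38830 m³/h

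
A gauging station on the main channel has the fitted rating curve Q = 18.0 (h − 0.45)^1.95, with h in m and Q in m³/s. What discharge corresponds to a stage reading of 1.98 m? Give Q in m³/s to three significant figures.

Q = 18.0 × (1.98 − 0.45)^1.95 = 18.0 × 1.53^1.95 = 41.25 m³/s

41.2 m³/s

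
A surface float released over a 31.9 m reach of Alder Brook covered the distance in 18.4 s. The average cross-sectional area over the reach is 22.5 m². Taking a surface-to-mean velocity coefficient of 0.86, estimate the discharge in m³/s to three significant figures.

33.5 m³/s

v_surface = L / t̄ = 31.9 / 18.4 = 1.734 m/s
v_mean = 0.86 × 1.734 = 1.491 m/s
Q = A × v_mean = 22.5 × 1.491 = 33.55 m³/s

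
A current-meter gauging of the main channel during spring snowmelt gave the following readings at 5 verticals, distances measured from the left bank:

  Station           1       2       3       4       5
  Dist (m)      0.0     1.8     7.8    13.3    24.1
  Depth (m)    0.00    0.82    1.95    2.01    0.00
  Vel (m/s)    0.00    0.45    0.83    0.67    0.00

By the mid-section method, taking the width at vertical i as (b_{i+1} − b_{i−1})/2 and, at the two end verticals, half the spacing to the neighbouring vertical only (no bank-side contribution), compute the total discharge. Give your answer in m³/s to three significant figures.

w_2 = (7.8 − 0.0)/2 = 3.9 m; q_2 = 0.45 × 0.82 × 3.9 = 1.439 m³/s
w_3 = (13.3 − 1.8)/2 = 5.75 m; q_3 = 0.83 × 1.95 × 5.75 = 9.306 m³/s
w_4 = (24.1 − 7.8)/2 = 8.15 m; q_4 = 0.67 × 2.01 × 8.15 = 10.98 m³/s
Stations 1, 5 contribute zero (depth or velocity is 0).
Q = Σ qᵢ = 21.72 m³/s

21.7 m³/s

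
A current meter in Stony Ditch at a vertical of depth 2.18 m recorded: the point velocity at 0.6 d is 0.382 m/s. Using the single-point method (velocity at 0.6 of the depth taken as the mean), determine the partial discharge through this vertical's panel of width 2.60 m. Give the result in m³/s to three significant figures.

v̄ = v₀.₆ = 0.382 m/s
q = v̄ × d × w = 0.3820 × 2.18 × 2.60 = 2.165 m³/s

2.17 m³/s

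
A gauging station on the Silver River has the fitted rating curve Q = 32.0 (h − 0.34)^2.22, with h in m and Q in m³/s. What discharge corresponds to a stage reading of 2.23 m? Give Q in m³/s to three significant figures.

131 m³/s

Q = 32.0 × (2.23 − 0.34)^2.22 = 32.0 × 1.89^2.22 = 131.5 m³/s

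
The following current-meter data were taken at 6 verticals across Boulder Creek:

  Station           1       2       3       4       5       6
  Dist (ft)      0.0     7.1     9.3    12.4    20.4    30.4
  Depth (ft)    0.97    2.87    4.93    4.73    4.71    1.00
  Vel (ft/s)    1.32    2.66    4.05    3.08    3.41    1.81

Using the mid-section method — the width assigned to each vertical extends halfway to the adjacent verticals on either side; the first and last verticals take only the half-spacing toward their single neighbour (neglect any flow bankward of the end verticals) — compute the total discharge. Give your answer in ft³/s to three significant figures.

w_1 = (7.1 − 0.0)/2 = 3.55 ft; q_1 = 1.32 × 0.97 × 3.55 = 4.545 ft³/s
w_2 = (9.3 − 0.0)/2 = 4.65 ft; q_2 = 2.66 × 2.87 × 4.65 = 35.50 ft³/s
w_3 = (12.4 − 7.1)/2 = 2.65 ft; q_3 = 4.05 × 4.93 × 2.65 = 52.91 ft³/s
w_4 = (20.4 − 9.3)/2 = 5.55 ft; q_4 = 3.08 × 4.73 × 5.55 = 80.85 ft³/s
w_5 = (30.4 − 12.4)/2 = 9 ft; q_5 = 3.41 × 4.71 × 9 = 144.5 ft³/s
w_6 = (30.4 − 20.4)/2 = 5 ft; q_6 = 1.81 × 1.00 × 5 = 9.050 ft³/s
Q = Σ qᵢ = 327.4 ft³/s

327 ft³/s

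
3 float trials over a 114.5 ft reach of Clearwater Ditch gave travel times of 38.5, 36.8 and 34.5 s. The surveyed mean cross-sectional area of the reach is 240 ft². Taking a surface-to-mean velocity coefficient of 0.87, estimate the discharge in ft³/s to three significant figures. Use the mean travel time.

653 ft³/s

t̄ = (38.5 + 36.8 + 34.5) / 3 = 36.6 s
v_surface = L / t̄ = 114.5 / 36.6 = 3.128 ft/s
v_mean = 0.87 × 3.128 = 2.722 ft/s
Q = A × v_mean = 240 × 2.722 = 653.2 ft³/s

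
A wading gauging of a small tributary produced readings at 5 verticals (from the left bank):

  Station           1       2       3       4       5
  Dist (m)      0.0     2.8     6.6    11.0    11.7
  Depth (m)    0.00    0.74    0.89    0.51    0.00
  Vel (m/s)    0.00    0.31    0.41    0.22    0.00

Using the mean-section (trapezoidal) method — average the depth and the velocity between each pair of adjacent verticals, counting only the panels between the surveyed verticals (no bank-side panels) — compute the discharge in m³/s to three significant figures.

2.27 m³/s

Panel 1-2: Δb = 2.8 m, d̄ = (0.00+0.74)/2 = 0.37, v̄ = (0.00+0.31)/2 = 0.155 → q = 2.8×0.37×0.155 = 0.1606 m³/s
Panel 2-3: Δb = 3.8 m, d̄ = (0.74+0.89)/2 = 0.815, v̄ = (0.31+0.41)/2 = 0.36 → q = 3.8×0.815×0.36 = 1.115 m³/s
Panel 3-4: Δb = 4.4 m, d̄ = (0.89+0.51)/2 = 0.7, v̄ = (0.41+0.22)/2 = 0.315 → q = 4.4×0.7×0.315 = 0.9702 m³/s
Panel 4-5: Δb = 0.7 m, d̄ = (0.51+0.00)/2 = 0.255, v̄ = (0.22+0.00)/2 = 0.11 → q = 0.7×0.255×0.11 = 0.01964 m³/s
Q = Σ q = 2.265 m³/s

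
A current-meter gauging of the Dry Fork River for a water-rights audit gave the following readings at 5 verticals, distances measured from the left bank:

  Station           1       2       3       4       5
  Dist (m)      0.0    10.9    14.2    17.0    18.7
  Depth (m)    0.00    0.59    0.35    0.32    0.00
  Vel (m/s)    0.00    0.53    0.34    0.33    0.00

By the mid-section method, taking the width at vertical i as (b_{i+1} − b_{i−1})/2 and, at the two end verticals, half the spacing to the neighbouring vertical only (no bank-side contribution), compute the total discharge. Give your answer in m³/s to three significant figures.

2.82 m³/s

w_2 = (14.2 − 0.0)/2 = 7.1 m; q_2 = 0.53 × 0.59 × 7.1 = 2.220 m³/s
w_3 = (17.0 − 10.9)/2 = 3.05 m; q_3 = 0.34 × 0.35 × 3.05 = 0.3630 m³/s
w_4 = (18.7 − 14.2)/2 = 2.25 m; q_4 = 0.33 × 0.32 × 2.25 = 0.2376 m³/s
Stations 1, 5 contribute zero (depth or velocity is 0).
Q = Σ qᵢ = 2.821 m³/s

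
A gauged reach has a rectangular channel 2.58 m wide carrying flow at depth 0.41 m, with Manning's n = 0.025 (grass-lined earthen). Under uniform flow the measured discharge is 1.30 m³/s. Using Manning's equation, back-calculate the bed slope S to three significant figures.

0.00448

A = b·y = 2.58 × 0.41 = 1.058 m²
P = b + 2y = 2.58 + 2×0.41 = 3.400 m
R = A/P = 1.058/3.400 = 0.3111 m
S = (Q·n / (1·A·R^(2/3)))² = (1.30×0.025 / (1×1.058×0.4591))² = 0.004478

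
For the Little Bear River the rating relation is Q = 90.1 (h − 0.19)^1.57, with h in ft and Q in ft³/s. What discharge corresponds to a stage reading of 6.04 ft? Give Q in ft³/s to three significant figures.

Q = 90.1 × (6.04 − 0.19)^1.57 = 90.1 × 5.85^1.57 = 1443 ft³/s

1440 ft³/s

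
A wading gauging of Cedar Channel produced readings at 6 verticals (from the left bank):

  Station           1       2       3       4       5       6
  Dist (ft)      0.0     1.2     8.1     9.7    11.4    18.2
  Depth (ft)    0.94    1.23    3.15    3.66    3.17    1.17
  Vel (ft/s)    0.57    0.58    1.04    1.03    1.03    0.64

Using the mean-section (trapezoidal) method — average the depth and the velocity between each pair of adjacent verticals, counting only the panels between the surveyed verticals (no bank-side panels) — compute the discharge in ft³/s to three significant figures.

Panel 1-2: Δb = 1.2 ft, d̄ = (0.94+1.23)/2 = 1.085, v̄ = (0.57+0.58)/2 = 0.575 → q = 1.2×1.085×0.575 = 0.7487 ft³/s
Panel 2-3: Δb = 6.9 ft, d̄ = (1.23+3.15)/2 = 2.19, v̄ = (0.58+1.04)/2 = 0.81 → q = 6.9×2.19×0.81 = 12.24 ft³/s
Panel 3-4: Δb = 1.6 ft, d̄ = (3.15+3.66)/2 = 3.405, v̄ = (1.04+1.03)/2 = 1.035 → q = 1.6×3.405×1.035 = 5.639 ft³/s
Panel 4-5: Δb = 1.7 ft, d̄ = (3.66+3.17)/2 = 3.415, v̄ = (1.03+1.03)/2 = 1.03 → q = 1.7×3.415×1.03 = 5.980 ft³/s
Panel 5-6: Δb = 6.8 ft, d̄ = (3.17+1.17)/2 = 2.17, v̄ = (1.03+0.64)/2 = 0.835 → q = 6.8×2.17×0.835 = 12.32 ft³/s
Q = Σ q = 36.93 ft³/s

36.9 ft³/s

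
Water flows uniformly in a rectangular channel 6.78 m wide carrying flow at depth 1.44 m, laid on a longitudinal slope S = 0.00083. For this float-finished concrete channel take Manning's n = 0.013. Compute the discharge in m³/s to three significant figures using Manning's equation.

21.8 m³/s

A = b·y = 6.78 × 1.44 = 9.763 m²
P = b + 2y = 6.78 + 2×1.44 = 9.660 m
R = A/P = 9.763/9.660 = 1.011 m
Q = (1/n)·A·R^(2/3)·S^(1/2) = (1/0.013) × 9.763 × 1.011^(2/3) × 0.00083^(1/2) = 21.79 m³/s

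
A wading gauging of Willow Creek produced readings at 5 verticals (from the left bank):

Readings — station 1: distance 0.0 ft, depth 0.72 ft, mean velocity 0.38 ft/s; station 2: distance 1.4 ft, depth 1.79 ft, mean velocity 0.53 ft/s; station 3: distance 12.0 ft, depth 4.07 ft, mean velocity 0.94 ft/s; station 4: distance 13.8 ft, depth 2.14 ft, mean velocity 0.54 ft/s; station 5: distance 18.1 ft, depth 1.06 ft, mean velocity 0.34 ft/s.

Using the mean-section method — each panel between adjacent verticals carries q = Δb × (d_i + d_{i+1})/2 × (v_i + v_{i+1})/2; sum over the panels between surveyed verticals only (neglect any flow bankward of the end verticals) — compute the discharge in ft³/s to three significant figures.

30.8 ft³/s

Panel 1-2: Δb = 1.4 ft, d̄ = (0.72+1.79)/2 = 1.255, v̄ = (0.38+0.53)/2 = 0.455 → q = 1.4×1.255×0.455 = 0.7994 ft³/s
Panel 2-3: Δb = 10.6 ft, d̄ = (1.79+4.07)/2 = 2.93, v̄ = (0.53+0.94)/2 = 0.735 → q = 10.6×2.93×0.735 = 22.83 ft³/s
Panel 3-4: Δb = 1.8 ft, d̄ = (4.07+2.14)/2 = 3.105, v̄ = (0.94+0.54)/2 = 0.74 → q = 1.8×3.105×0.74 = 4.136 ft³/s
Panel 4-5: Δb = 4.3 ft, d̄ = (2.14+1.06)/2 = 1.6, v̄ = (0.54+0.34)/2 = 0.44 → q = 4.3×1.6×0.44 = 3.027 ft³/s
Q = Σ q = 30.79 ft³/s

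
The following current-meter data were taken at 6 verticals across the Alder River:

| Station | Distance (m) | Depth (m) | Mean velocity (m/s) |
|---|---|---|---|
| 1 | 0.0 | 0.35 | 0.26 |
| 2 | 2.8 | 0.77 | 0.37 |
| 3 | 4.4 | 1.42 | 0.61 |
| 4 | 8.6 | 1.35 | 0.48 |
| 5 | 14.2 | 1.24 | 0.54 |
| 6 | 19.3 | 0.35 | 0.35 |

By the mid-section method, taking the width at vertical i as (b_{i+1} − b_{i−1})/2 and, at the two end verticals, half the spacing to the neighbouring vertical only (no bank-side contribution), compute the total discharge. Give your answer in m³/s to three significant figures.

w_1 = (2.8 − 0.0)/2 = 1.4 m; q_1 = 0.26 × 0.35 × 1.4 = 0.1274 m³/s
w_2 = (4.4 − 0.0)/2 = 2.2 m; q_2 = 0.37 × 0.77 × 2.2 = 0.6268 m³/s
w_3 = (8.6 − 2.8)/2 = 2.9 m; q_3 = 0.61 × 1.42 × 2.9 = 2.512 m³/s
w_4 = (14.2 − 4.4)/2 = 4.9 m; q_4 = 0.48 × 1.35 × 4.9 = 3.175 m³/s
w_5 = (19.3 − 8.6)/2 = 5.35 m; q_5 = 0.54 × 1.24 × 5.35 = 3.582 m³/s
w_6 = (19.3 − 14.2)/2 = 2.55 m; q_6 = 0.35 × 0.35 × 2.55 = 0.3124 m³/s
Q = Σ qᵢ = 10.34 m³/s

10.3 m³/s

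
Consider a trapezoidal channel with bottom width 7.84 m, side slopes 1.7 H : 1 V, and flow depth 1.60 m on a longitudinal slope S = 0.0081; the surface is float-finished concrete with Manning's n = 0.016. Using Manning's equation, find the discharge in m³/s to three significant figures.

107 m³/s

A = (b + z·y)·y = (7.84 + 1.7×1.60)×1.60 = 16.90 m²
P = b + 2y√(1+z²) = 7.84 + 2×1.60×√(1+1.7²) = 14.15 m
R = A/P = 16.90/14.15 = 1.194 m
Q = (1/n)·A·R^(2/3)·S^(1/2) = (1/0.016) × 16.90 × 1.194^(2/3) × 0.0081^(1/2) = 107.0 m³/s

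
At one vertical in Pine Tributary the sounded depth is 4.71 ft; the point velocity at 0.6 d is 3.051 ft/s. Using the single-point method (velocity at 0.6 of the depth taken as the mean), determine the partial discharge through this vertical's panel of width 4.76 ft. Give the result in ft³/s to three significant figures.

v̄ = v₀.₆ = 3.051 ft/s
q = v̄ × d × w = 3.051 × 4.71 × 4.76 = 68.40 ft³/s

68.4 ft³/s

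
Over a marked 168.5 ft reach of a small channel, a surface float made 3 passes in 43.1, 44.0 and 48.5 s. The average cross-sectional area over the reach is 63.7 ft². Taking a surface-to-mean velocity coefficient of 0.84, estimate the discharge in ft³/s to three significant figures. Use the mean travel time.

t̄ = (43.1 + 44.0 + 48.5) / 3 = 45.2 s
v_surface = L / t̄ = 168.5 / 45.2 = 3.728 ft/s
v_mean = 0.84 × 3.728 = 3.131 ft/s
Q = A × v_mean = 63.7 × 3.131 = 199.5 ft³/s

199 ft³/s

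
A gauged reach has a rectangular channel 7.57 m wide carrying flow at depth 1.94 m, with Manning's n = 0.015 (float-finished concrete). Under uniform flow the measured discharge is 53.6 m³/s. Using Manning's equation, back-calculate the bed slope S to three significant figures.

A = b·y = 7.57 × 1.94 = 14.69 m²
P = b + 2y = 7.57 + 2×1.94 = 11.45 m
R = A/P = 14.69/11.45 = 1.283 m
S = (Q·n / (1·A·R^(2/3)))² = (53.6×0.015 / (1×14.69×1.180))² = 0.002151

0.00215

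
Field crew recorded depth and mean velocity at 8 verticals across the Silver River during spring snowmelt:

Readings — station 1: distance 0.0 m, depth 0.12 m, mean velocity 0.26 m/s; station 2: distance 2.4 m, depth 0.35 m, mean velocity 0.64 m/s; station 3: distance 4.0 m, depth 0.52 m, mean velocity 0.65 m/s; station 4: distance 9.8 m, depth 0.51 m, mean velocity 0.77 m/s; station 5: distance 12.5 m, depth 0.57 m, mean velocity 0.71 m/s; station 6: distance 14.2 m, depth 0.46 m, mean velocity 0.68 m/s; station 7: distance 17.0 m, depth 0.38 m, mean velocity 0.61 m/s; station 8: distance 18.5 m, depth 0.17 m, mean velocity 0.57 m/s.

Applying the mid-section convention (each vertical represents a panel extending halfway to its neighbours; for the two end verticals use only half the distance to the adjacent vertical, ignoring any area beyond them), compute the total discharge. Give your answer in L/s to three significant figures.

5570 L/s

w_1 = (2.4 − 0.0)/2 = 1.2 m; q_1 = 0.26 × 0.12 × 1.2 = 0.03744 m³/s
w_2 = (4.0 − 0.0)/2 = 2 m; q_2 = 0.64 × 0.35 × 2 = 0.4480 m³/s
w_3 = (9.8 − 2.4)/2 = 3.7 m; q_3 = 0.65 × 0.52 × 3.7 = 1.251 m³/s
w_4 = (12.5 − 4.0)/2 = 4.25 m; q_4 = 0.77 × 0.51 × 4.25 = 1.669 m³/s
w_5 = (14.2 − 9.8)/2 = 2.2 m; q_5 = 0.71 × 0.57 × 2.2 = 0.8903 m³/s
w_6 = (17.0 − 12.5)/2 = 2.25 m; q_6 = 0.68 × 0.46 × 2.25 = 0.7038 m³/s
w_7 = (18.5 − 14.2)/2 = 2.15 m; q_7 = 0.61 × 0.38 × 2.15 = 0.4984 m³/s
w_8 = (18.5 − 17.0)/2 = 0.75 m; q_8 = 0.57 × 0.17 × 0.75 = 0.07268 m³/s
Q = Σ qᵢ = 5.570 m³/s
= 5.570 × 1000 = 5570 L/s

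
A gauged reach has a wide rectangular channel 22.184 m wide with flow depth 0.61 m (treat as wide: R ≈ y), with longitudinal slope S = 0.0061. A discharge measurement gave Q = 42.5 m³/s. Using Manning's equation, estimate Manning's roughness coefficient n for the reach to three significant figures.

0.0179

A = b·y = 22.184 × 0.61 = 13.53 m²
Wide channel: R ≈ y = 0.61 m
n = (1/Q)·A·R^(2/3)·S^(1/2) = (1/42.5) × 13.53 × 0.7193 × 0.07810 = 0.01789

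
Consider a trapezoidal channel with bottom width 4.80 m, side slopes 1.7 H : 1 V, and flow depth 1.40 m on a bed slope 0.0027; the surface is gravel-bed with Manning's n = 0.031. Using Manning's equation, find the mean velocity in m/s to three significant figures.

1.65 m/s

A = (b + z·y)·y = (4.80 + 1.7×1.40)×1.40 = 10.05 m²
P = b + 2y√(1+z²) = 4.80 + 2×1.40×√(1+1.7²) = 10.32 m
R = A/P = 10.05/10.32 = 0.9738 m
Q = (1/n)·A·R^(2/3)·S^(1/2) = (1/0.031) × 10.05 × 0.9738^(2/3) × 0.0027^(1/2) = 16.55 m³/s
V = Q/A = 16.55/10.05 = 1.647 m/s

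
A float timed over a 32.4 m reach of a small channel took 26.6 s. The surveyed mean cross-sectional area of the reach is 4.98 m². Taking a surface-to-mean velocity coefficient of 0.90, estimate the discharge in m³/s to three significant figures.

v_surface = L / t̄ = 32.4 / 26.6 = 1.218 m/s
v_mean = 0.90 × 1.218 = 1.096 m/s
Q = A × v_mean = 4.98 × 1.096 = 5.459 m³/s

5.46 m³/s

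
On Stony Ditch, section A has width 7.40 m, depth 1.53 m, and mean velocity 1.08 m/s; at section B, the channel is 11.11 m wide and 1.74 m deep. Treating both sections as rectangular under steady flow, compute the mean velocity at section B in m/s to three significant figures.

0.633 m/s

Q = A₁V₁ = (7.40×1.53) × 1.08 = 12.23 m³/s
A₂ = 11.11 × 1.74 = 19.33 m²
V₂ = Q/A₂ = 12.23/19.33 = 0.6325 m/s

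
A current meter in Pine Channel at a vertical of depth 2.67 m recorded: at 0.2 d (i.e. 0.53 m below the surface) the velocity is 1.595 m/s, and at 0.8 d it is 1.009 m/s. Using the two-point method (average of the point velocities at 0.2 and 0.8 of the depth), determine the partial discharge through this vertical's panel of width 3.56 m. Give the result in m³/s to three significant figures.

v̄ = (1.595 + 1.009) / 2 = 1.302 m/s
q = v̄ × d × w = 1.302 × 2.67 × 3.56 = 12.38 m³/s

12.4 m³/s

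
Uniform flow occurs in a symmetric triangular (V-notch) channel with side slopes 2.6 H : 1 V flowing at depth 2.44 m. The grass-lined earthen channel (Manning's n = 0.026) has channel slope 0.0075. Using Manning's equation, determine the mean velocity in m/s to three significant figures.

A = z·y² = 2.6×2.44² = 15.48 m²
P = 2y√(1+z²) = 2×2.44×√(1+2.6²) = 13.59 m
R = A/P = 15.48/13.59 = 1.139 m
Q = (1/n)·A·R^(2/3)·S^(1/2) = (1/0.026) × 15.48 × 1.139^(2/3) × 0.0075^(1/2) = 56.22 m³/s
V = Q/A = 56.22/15.48 = 3.632 m/s

3.63 m/s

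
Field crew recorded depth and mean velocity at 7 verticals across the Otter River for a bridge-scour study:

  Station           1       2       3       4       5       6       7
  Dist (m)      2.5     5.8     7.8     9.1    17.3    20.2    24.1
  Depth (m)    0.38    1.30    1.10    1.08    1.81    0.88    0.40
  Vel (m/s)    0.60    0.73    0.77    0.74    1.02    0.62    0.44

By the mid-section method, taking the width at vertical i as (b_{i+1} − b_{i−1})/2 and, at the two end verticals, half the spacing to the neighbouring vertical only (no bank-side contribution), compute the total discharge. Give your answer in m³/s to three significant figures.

20.5 m³/s

w_1 = (5.8 − 2.5)/2 = 1.65 m; q_1 = 0.60 × 0.38 × 1.65 = 0.3762 m³/s
w_2 = (7.8 − 2.5)/2 = 2.65 m; q_2 = 0.73 × 1.30 × 2.65 = 2.515 m³/s
w_3 = (9.1 − 5.8)/2 = 1.65 m; q_3 = 0.77 × 1.10 × 1.65 = 1.398 m³/s
w_4 = (17.3 − 7.8)/2 = 4.75 m; q_4 = 0.74 × 1.08 × 4.75 = 3.796 m³/s
w_5 = (20.2 − 9.1)/2 = 5.55 m; q_5 = 1.02 × 1.81 × 5.55 = 10.25 m³/s
w_6 = (24.1 − 17.3)/2 = 3.4 m; q_6 = 0.62 × 0.88 × 3.4 = 1.855 m³/s
w_7 = (24.1 − 20.2)/2 = 1.95 m; q_7 = 0.44 × 0.40 × 1.95 = 0.3432 m³/s
Q = Σ qᵢ = 20.53 m³/s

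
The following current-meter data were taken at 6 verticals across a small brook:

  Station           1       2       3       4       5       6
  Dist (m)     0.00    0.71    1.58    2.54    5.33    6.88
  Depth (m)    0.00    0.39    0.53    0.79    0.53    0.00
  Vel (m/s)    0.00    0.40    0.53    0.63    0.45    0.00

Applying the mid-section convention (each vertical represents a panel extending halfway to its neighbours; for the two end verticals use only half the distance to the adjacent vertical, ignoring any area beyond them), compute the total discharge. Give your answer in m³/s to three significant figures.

w_2 = (1.58 − 0.00)/2 = 0.79 m; q_2 = 0.40 × 0.39 × 0.79 = 0.1232 m³/s
w_3 = (2.54 − 0.71)/2 = 0.915 m; q_3 = 0.53 × 0.53 × 0.915 = 0.2570 m³/s
w_4 = (5.33 − 1.58)/2 = 1.875 m; q_4 = 0.63 × 0.79 × 1.875 = 0.9332 m³/s
w_5 = (6.88 − 2.54)/2 = 2.17 m; q_5 = 0.45 × 0.53 × 2.17 = 0.5175 m³/s
Stations 1, 6 contribute zero (depth or velocity is 0).
Q = Σ qᵢ = 1.831 m³/s

1.83 m³/s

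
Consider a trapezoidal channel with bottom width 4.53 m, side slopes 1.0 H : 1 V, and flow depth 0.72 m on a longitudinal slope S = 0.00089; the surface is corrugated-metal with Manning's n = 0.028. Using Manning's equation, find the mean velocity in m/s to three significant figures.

A = (b + z·y)·y = (4.53 + 1.0×0.72)×0.72 = 3.780 m²
P = b + 2y√(1+z²) = 4.53 + 2×0.72×√(1+1.0²) = 6.566 m
R = A/P = 3.780/6.566 = 0.5757 m
Q = (1/n)·A·R^(2/3)·S^(1/2) = (1/0.028) × 3.780 × 0.5757^(2/3) × 0.00089^(1/2) = 2.787 m³/s
V = Q/A = 2.787/3.780 = 0.7373 m/s

0.737 m/s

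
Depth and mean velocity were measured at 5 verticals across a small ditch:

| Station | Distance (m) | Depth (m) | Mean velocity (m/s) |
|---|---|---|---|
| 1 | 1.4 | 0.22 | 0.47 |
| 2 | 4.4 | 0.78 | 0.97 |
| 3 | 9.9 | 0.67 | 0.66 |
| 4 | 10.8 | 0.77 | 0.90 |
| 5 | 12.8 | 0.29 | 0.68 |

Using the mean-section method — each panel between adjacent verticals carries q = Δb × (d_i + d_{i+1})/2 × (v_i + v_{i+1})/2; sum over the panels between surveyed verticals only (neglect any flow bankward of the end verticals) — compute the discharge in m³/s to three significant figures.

5.67 m³/s

Panel 1-2: Δb = 3 m, d̄ = (0.22+0.78)/2 = 0.5, v̄ = (0.47+0.97)/2 = 0.72 → q = 3×0.5×0.72 = 1.080 m³/s
Panel 2-3: Δb = 5.5 m, d̄ = (0.78+0.67)/2 = 0.725, v̄ = (0.97+0.66)/2 = 0.815 → q = 5.5×0.725×0.815 = 3.250 m³/s
Panel 3-4: Δb = 0.9 m, d̄ = (0.67+0.77)/2 = 0.72, v̄ = (0.66+0.90)/2 = 0.78 → q = 0.9×0.72×0.78 = 0.5054 m³/s
Panel 4-5: Δb = 2 m, d̄ = (0.77+0.29)/2 = 0.53, v̄ = (0.90+0.68)/2 = 0.79 → q = 2×0.53×0.79 = 0.8374 m³/s
Q = Σ q = 5.673 m³/s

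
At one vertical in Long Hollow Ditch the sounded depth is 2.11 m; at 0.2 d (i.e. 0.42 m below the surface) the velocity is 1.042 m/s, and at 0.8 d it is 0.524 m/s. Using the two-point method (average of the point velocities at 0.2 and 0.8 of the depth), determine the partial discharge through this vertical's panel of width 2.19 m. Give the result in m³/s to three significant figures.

v̄ = (1.042 + 0.524) / 2 = 0.7830 m/s
q = v̄ × d × w = 0.7830 × 2.11 × 2.19 = 3.618 m³/s

3.62 m³/s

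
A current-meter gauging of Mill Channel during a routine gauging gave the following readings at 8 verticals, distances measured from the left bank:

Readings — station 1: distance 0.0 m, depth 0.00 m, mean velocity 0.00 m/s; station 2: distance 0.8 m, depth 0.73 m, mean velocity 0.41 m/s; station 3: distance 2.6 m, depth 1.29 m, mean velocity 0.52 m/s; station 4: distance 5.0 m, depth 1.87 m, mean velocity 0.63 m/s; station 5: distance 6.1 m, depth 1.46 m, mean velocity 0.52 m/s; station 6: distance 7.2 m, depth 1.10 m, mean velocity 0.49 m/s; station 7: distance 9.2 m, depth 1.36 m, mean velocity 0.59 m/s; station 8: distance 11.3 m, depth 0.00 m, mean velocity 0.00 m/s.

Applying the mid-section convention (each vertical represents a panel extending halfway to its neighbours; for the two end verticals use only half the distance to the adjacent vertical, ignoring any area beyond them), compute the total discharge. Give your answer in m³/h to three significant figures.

w_2 = (2.6 − 0.0)/2 = 1.3 m; q_2 = 0.41 × 0.73 × 1.3 = 0.3891 m³/s
w_3 = (5.0 − 0.8)/2 = 2.1 m; q_3 = 0.52 × 1.29 × 2.1 = 1.409 m³/s
w_4 = (6.1 − 2.6)/2 = 1.75 m; q_4 = 0.63 × 1.87 × 1.75 = 2.062 m³/s
w_5 = (7.2 − 5.0)/2 = 1.1 m; q_5 = 0.52 × 1.46 × 1.1 = 0.8351 m³/s
w_6 = (9.2 − 6.1)/2 = 1.55 m; q_6 = 0.49 × 1.10 × 1.55 = 0.8355 m³/s
w_7 = (11.3 − 7.2)/2 = 2.05 m; q_7 = 0.59 × 1.36 × 2.05 = 1.645 m³/s
Stations 1, 8 contribute zero (depth or velocity is 0).
Q = Σ qᵢ = 7.175 m³/s
= 7.175 × 3600 = 25830 m³/h

25800 m³/h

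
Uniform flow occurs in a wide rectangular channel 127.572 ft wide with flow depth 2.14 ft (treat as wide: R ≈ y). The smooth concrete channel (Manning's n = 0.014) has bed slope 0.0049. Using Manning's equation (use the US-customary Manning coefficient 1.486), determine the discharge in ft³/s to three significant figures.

A = b·y = 127.572 × 2.14 = 273.0 ft²
Wide channel: R ≈ y = 2.14 ft
Q = (1.486/n)·A·R^(2/3)·S^(1/2) = (1.486/0.014) × 273.0 × 2.140^(2/3) × 0.0049^(1/2) = 3368 ft³/s

3370 ft³/s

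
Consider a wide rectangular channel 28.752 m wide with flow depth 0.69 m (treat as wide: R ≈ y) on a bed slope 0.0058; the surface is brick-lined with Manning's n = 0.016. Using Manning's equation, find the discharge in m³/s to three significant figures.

73.7 m³/s

A = b·y = 28.752 × 0.69 = 19.84 m²
Wide channel: R ≈ y = 0.69 m
Q = (1/n)·A·R^(2/3)·S^(1/2) = (1/0.016) × 19.84 × 0.6900^(2/3) × 0.0058^(1/2) = 73.74 m³/s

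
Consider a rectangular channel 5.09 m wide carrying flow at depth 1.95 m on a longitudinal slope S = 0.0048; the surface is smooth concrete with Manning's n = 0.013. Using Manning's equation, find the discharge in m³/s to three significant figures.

56.5 m³/s

A = b·y = 5.09 × 1.95 = 9.926 m²
P = b + 2y = 5.09 + 2×1.95 = 8.990 m
R = A/P = 9.926/8.990 = 1.104 m
Q = (1/n)·A·R^(2/3)·S^(1/2) = (1/0.013) × 9.926 × 1.104^(2/3) × 0.0048^(1/2) = 56.51 m³/s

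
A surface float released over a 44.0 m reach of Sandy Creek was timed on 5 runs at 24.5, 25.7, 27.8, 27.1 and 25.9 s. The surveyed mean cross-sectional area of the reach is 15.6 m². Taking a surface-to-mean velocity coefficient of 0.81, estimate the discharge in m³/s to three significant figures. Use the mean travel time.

21.2 m³/s

t̄ = (24.5 + 25.7 + 27.8 + 27.1 + 25.9) / 5 = 26.2 s
v_surface = L / t̄ = 44.0 / 26.2 = 1.679 m/s
v_mean = 0.81 × 1.679 = 1.360 m/s
Q = A × v_mean = 15.6 × 1.360 = 21.22 m³/s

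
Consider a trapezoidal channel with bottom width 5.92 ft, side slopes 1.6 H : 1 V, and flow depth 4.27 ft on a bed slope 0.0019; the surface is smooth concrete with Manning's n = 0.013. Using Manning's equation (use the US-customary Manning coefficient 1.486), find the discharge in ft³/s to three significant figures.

A = (b + z·y)·y = (5.92 + 1.6×4.27)×4.27 = 54.45 ft²
P = b + 2y√(1+z²) = 5.92 + 2×4.27×√(1+1.6²) = 22.03 ft
R = A/P = 54.45/22.03 = 2.471 ft
Q = (1.486/n)·A·R^(2/3)·S^(1/2) = (1.486/0.013) × 54.45 × 2.471^(2/3) × 0.0019^(1/2) = 495.9 ft³/s

496 ft³/s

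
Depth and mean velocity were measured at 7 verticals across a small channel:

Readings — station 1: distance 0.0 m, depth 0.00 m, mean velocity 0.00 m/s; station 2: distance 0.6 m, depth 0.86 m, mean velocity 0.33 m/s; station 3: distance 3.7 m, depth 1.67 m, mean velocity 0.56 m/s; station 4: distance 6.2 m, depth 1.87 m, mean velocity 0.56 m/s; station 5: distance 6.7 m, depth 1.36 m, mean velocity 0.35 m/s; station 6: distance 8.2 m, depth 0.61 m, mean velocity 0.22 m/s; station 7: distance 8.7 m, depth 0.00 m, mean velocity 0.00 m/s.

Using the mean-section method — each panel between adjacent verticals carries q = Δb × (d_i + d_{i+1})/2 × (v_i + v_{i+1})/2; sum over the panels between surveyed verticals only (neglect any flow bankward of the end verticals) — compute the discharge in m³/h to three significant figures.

Panel 1-2: Δb = 0.6 m, d̄ = (0.00+0.86)/2 = 0.43, v̄ = (0.00+0.33)/2 = 0.165 → q = 0.6×0.43×0.165 = 0.04257 m³/s
Panel 2-3: Δb = 3.1 m, d̄ = (0.86+1.67)/2 = 1.265, v̄ = (0.33+0.56)/2 = 0.445 → q = 3.1×1.265×0.445 = 1.745 m³/s
Panel 3-4: Δb = 2.5 m, d̄ = (1.67+1.87)/2 = 1.77, v̄ = (0.56+0.56)/2 = 0.56 → q = 2.5×1.77×0.56 = 2.478 m³/s
Panel 4-5: Δb = 0.5 m, d̄ = (1.87+1.36)/2 = 1.615, v̄ = (0.56+0.35)/2 = 0.455 → q = 0.5×1.615×0.455 = 0.3674 m³/s
Panel 5-6: Δb = 1.5 m, d̄ = (1.36+0.61)/2 = 0.985, v̄ = (0.35+0.22)/2 = 0.285 → q = 1.5×0.985×0.285 = 0.4211 m³/s
Panel 6-7: Δb = 0.5 m, d̄ = (0.61+0.00)/2 = 0.305, v̄ = (0.22+0.00)/2 = 0.11 → q = 0.5×0.305×0.11 = 0.01678 m³/s
Q = Σ q = 5.071 m³/s
= 5.071 × 3600 = 18260 m³/h

18300 m³/h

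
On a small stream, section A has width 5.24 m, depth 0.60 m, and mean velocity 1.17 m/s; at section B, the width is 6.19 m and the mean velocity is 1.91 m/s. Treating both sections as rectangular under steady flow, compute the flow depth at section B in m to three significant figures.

0.311 m

Q = A₁V₁ = (5.24×0.60) × 1.17 = 3.678 m³/s
d₂ = Q/(b₂ V₂) = 3.678/(6.19×1.91) = 0.3111 m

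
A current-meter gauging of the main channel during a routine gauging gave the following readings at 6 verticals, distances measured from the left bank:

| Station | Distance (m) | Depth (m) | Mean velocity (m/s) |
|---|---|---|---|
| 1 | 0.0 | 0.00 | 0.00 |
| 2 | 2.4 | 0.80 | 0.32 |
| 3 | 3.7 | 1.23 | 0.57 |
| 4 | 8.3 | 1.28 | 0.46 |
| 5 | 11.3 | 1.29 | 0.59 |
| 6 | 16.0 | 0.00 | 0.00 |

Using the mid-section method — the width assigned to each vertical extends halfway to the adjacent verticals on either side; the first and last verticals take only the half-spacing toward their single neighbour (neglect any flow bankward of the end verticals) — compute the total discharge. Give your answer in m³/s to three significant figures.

w_2 = (3.7 − 0.0)/2 = 1.85 m; q_2 = 0.32 × 0.80 × 1.85 = 0.4736 m³/s
w_3 = (8.3 − 2.4)/2 = 2.95 m; q_3 = 0.57 × 1.23 × 2.95 = 2.068 m³/s
w_4 = (11.3 − 3.7)/2 = 3.8 m; q_4 = 0.46 × 1.28 × 3.8 = 2.237 m³/s
w_5 = (16.0 − 8.3)/2 = 3.85 m; q_5 = 0.59 × 1.29 × 3.85 = 2.930 m³/s
Stations 1, 6 contribute zero (depth or velocity is 0).
Q = Σ qᵢ = 7.710 m³/s

7.71 m³/s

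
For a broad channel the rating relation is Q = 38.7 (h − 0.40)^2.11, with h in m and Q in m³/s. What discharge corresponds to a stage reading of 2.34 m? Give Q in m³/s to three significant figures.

157 m³/s

Q = 38.7 × (2.34 − 0.40)^2.11 = 38.7 × 1.94^2.11 = 156.7 m³/s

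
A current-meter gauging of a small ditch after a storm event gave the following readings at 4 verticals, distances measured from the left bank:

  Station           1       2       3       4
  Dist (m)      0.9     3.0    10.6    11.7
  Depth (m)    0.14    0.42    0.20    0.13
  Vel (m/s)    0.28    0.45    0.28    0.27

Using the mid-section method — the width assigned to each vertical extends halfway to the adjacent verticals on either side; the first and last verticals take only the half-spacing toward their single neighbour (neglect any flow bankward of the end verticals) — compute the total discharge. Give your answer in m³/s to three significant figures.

w_1 = (3.0 − 0.9)/2 = 1.05 m; q_1 = 0.28 × 0.14 × 1.05 = 0.04116 m³/s
w_2 = (10.6 − 0.9)/2 = 4.85 m; q_2 = 0.45 × 0.42 × 4.85 = 0.9167 m³/s
w_3 = (11.7 − 3.0)/2 = 4.35 m; q_3 = 0.28 × 0.20 × 4.35 = 0.2436 m³/s
w_4 = (11.7 − 10.6)/2 = 0.55 m; q_4 = 0.27 × 0.13 × 0.55 = 0.01931 m³/s
Q = Σ qᵢ = 1.221 m³/s

1.22 m³/s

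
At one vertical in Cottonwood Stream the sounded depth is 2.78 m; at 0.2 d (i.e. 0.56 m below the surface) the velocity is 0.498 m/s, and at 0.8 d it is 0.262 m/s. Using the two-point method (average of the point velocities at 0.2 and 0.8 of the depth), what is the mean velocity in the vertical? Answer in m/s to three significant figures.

v̄ = (0.498 + 0.262) / 2 = 0.3800 m/s

0.380 m/s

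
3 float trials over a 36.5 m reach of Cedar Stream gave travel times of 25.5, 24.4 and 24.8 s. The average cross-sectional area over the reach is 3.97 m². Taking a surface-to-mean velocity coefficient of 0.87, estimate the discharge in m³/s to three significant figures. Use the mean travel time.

5.06 m³/s

t̄ = (25.5 + 24.4 + 24.8) / 3 = 24.9 s
v_surface = L / t̄ = 36.5 / 24.9 = 1.466 m/s
v_mean = 0.87 × 1.466 = 1.275 m/s
Q = A × v_mean = 3.97 × 1.275 = 5.063 m³/s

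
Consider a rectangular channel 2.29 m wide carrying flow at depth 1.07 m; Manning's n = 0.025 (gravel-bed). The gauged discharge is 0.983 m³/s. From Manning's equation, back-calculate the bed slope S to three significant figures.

0.000222

A = b·y = 2.29 × 1.07 = 2.450 m²
P = b + 2y = 2.29 + 2×1.07 = 4.430 m
R = A/P = 2.450/4.430 = 0.5531 m
S = (Q·n / (1·A·R^(2/3)))² = (0.983×0.025 / (1×2.450×0.6738))² = 0.0002215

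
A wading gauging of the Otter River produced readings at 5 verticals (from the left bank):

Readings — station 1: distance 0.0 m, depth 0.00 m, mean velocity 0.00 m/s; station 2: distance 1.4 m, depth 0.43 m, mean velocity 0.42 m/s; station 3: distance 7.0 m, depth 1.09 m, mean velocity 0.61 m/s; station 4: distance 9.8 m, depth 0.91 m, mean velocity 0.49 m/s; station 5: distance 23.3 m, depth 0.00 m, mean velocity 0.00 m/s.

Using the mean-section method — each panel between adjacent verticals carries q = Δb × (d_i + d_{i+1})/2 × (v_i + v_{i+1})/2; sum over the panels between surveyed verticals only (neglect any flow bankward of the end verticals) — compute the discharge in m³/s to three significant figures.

5.30 m³/s

Panel 1-2: Δb = 1.4 m, d̄ = (0.00+0.43)/2 = 0.215, v̄ = (0.00+0.42)/2 = 0.21 → q = 1.4×0.215×0.21 = 0.06321 m³/s
Panel 2-3: Δb = 5.6 m, d̄ = (0.43+1.09)/2 = 0.76, v̄ = (0.42+0.61)/2 = 0.515 → q = 5.6×0.76×0.515 = 2.192 m³/s
Panel 3-4: Δb = 2.8 m, d̄ = (1.09+0.91)/2 = 1, v̄ = (0.61+0.49)/2 = 0.55 → q = 2.8×1×0.55 = 1.540 m³/s
Panel 4-5: Δb = 13.5 m, d̄ = (0.91+0.00)/2 = 0.455, v̄ = (0.49+0.00)/2 = 0.245 → q = 13.5×0.455×0.245 = 1.505 m³/s
Q = Σ q = 5.300 m³/s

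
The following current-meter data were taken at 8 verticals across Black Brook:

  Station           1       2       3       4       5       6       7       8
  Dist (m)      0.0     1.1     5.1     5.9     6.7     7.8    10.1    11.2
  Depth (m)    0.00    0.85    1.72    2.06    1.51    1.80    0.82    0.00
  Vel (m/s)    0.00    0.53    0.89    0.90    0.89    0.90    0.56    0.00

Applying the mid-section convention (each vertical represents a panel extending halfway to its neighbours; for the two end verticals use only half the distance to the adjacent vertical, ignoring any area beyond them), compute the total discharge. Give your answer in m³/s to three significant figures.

w_2 = (5.1 − 0.0)/2 = 2.55 m; q_2 = 0.53 × 0.85 × 2.55 = 1.149 m³/s
w_3 = (5.9 − 1.1)/2 = 2.4 m; q_3 = 0.89 × 1.72 × 2.4 = 3.674 m³/s
w_4 = (6.7 − 5.1)/2 = 0.8 m; q_4 = 0.90 × 2.06 × 0.8 = 1.483 m³/s
w_5 = (7.8 − 5.9)/2 = 0.95 m; q_5 = 0.89 × 1.51 × 0.95 = 1.277 m³/s
w_6 = (10.1 − 6.7)/2 = 1.7 m; q_6 = 0.90 × 1.80 × 1.7 = 2.754 m³/s
w_7 = (11.2 − 7.8)/2 = 1.7 m; q_7 = 0.56 × 0.82 × 1.7 = 0.7806 m³/s
Stations 1, 8 contribute zero (depth or velocity is 0).
Q = Σ qᵢ = 11.12 m³/s

11.1 m³/s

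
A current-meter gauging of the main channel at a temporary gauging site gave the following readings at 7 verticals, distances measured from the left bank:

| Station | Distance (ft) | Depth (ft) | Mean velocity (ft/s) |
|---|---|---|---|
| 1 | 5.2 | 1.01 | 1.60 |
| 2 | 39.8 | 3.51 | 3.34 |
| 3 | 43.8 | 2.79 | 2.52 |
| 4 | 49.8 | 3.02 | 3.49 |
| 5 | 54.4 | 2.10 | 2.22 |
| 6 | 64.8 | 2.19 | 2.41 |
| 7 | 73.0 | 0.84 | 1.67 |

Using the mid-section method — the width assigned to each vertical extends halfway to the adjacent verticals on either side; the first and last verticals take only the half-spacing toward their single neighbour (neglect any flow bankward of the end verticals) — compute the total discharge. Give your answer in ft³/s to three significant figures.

435 ft³/s

w_1 = (39.8 − 5.2)/2 = 17.3 ft; q_1 = 1.60 × 1.01 × 17.3 = 27.96 ft³/s
w_2 = (43.8 − 5.2)/2 = 19.3 ft; q_2 = 3.34 × 3.51 × 19.3 = 226.3 ft³/s
w_3 = (49.8 − 39.8)/2 = 5 ft; q_3 = 2.52 × 2.79 × 5 = 35.15 ft³/s
w_4 = (54.4 − 43.8)/2 = 5.3 ft; q_4 = 3.49 × 3.02 × 5.3 = 55.86 ft³/s
w_5 = (64.8 − 49.8)/2 = 7.5 ft; q_5 = 2.22 × 2.10 × 7.5 = 34.97 ft³/s
w_6 = (73.0 − 54.4)/2 = 9.3 ft; q_6 = 2.41 × 2.19 × 9.3 = 49.08 ft³/s
w_7 = (73.0 − 64.8)/2 = 4.1 ft; q_7 = 1.67 × 0.84 × 4.1 = 5.751 ft³/s
Q = Σ qᵢ = 435.0 ft³/s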